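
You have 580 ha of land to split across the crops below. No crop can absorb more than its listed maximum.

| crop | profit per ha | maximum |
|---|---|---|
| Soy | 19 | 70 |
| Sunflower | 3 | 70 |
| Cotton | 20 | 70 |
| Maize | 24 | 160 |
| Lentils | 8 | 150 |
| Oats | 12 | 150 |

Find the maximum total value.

9410

Rank by profit per ha: Maize 24 > Cotton 20 > Soy 19 > Oats 12 > Lentils 8 > Sunflower 3.
Give Maize 160 to hit its cap of 160 ; 420 left.
Cotton takes 70 to reach its cap of 70 ; 350 left.
Soy takes 70 to reach its cap of 70 ; 280 left.
Oats takes 150 to reach its cap of 150 ; 130 left.
Only 130 left; Lentils takes them to reach 130.
Total = 19×70 + 20×70 + 24×160 + 8×130 + 12×150 = 9410.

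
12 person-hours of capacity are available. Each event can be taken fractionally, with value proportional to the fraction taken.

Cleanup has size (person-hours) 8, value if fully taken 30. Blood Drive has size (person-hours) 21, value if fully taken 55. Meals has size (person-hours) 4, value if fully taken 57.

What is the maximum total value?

Best value per unit of size first: Meals 57/4≈14.2, Cleanup 30/8≈3.75, Blood Drive 55/21≈2.62.
Meals: take in full, 4 person-hours for value 57 → 8 left.
Cleanup: take in full, 8 person-hours for value 30 → 0 left.
Total value = 87.

87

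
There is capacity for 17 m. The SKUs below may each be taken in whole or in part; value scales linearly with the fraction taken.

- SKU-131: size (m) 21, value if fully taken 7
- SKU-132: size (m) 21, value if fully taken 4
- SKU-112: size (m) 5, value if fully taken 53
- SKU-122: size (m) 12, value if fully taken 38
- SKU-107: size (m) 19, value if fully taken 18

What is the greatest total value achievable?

91

Rank by value-to-size ratio: SKU-112 53/5≈10.6, SKU-122 38/12≈3.17, SKU-107 18/19≈0.947, SKU-131 7/21≈0.333, SKU-132 4/21≈0.19.
SKU-112: take in full, 5 m for value 53 — 12 left.
All 12 m of SKU-122 fit (value 38) — 0 remain.
Total value = 91.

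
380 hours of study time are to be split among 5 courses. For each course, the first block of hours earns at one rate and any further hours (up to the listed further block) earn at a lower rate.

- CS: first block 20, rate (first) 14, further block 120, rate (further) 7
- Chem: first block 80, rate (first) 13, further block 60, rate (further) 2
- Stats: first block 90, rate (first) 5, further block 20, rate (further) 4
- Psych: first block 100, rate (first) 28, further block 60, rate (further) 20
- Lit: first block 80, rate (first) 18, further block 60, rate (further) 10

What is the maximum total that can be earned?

7160

Rank every tier by rate: Psych/T1 28 > Psych/T2 20 > Lit/T1 18 > CS/T1 14 > Chem/T1 13 > Lit/T2 10 > CS/T2 7 > Stats/T1 5 > Stats/T2 4 > Chem/T2 2.
Psych/T1 (28): +100 ; 280 left.
Psych T2 at 20: fill all 60 ; 220 left.
Fill Lit T1 block (80 at 18) ; 140 left.
CS/T1 (14): +20 ; 120 left.
Chem/T1 (13): +80 ; 40 left.
40 remain; put them into Lit T2 at 10.
Total = 28×100 + 20×60 + 18×80 + 14×20 + 13×80 + 10×40 = 7160.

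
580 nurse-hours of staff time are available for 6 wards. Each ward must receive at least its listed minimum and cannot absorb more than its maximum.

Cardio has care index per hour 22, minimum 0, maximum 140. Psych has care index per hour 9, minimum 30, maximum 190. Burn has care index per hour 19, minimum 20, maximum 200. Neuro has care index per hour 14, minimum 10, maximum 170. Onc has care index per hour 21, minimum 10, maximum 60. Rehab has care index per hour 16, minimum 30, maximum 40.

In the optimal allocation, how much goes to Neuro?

Meeting every minimum uses 0+30+20+10+10+30 = 100 nurse-hours, leaving 480.
Highest care index per hour first: Cardio 22 > Onc 21 > Burn 19 > Rehab 16 > Neuro 14 > Psych 9.
Give Cardio 140 more to hit its cap of 140 — 340 left.
Onc takes 50 more to reach its cap of 60 — 290 left.
Burn takes 180 more to reach its cap of 200 — 110 left.
Rehab takes 10 more to reach its cap of 40 — 100 left.
Neuro has room for 160 more but only 100 remain, so it gets 110.

110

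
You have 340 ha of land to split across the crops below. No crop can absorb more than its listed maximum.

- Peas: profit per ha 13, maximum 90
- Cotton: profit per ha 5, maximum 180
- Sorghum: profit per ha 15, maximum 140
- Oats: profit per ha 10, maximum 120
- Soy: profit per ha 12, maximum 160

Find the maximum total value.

4590

Order the crops by profit per ha: Sorghum 15 > Peas 13 > Soy 12 > Oats 10 > Cotton 5.
Sorghum takes 140 to reach its cap of 140 ; 200 left.
Give Peas 90 to hit its cap of 90 ; 110 left.
Soy has room for 160 but only 110 remain, so it gets 110.
Total = 13×90 + 15×140 + 12×110 = 4590.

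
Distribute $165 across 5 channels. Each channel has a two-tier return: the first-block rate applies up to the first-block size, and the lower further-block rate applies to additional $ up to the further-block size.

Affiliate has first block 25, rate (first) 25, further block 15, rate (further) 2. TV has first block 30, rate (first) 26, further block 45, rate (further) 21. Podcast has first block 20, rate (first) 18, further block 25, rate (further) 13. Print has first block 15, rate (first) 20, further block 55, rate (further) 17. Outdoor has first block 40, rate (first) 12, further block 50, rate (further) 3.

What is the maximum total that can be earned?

Rank every tier by rate: TV/first 26 > Affiliate/first 25 > TV/second 21 > Print/first 20 > Podcast/first 18 > Print/second 17 > Podcast/second 13 > Outdoor/first 12 > Outdoor/second 3 > Affiliate/second 2.
Fill TV first block (30 at 26) — 135 left.
Affiliate/first (25): +25 — 110 left.
TV second at 21: fill all 45 — 65 left.
Print first at 20: fill all 15 — 50 left.
Fill Podcast first block (20 at 18) — 30 left.
30 remain; put them into Print second at 17.
Total = 26×30 + 25×25 + 21×45 + 20×15 + 18×20 + 17×30 = 3520.

3520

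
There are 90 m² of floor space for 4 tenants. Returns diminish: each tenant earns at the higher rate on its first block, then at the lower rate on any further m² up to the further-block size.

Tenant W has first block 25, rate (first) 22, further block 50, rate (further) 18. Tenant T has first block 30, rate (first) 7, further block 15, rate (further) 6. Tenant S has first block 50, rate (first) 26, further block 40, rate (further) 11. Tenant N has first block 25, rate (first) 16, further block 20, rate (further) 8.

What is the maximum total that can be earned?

Order all 8 blocks by rate: Tenant S/tier1 26 > Tenant W/tier1 22 > Tenant W/tier2 18 > Tenant N/tier1 16 > Tenant S/tier2 11 > Tenant N/tier2 8 > Tenant T/tier1 7 > Tenant T/tier2 6.
Fill Tenant S tier1 block (50 at 26) ; 40 left.
Tenant W/tier1 (22): +25 ; 15 left.
Tenant W/tier2: +15 of 50 at 18; pool empty.
Total = 26×50 + 22×25 + 18×15 = 2120.

2120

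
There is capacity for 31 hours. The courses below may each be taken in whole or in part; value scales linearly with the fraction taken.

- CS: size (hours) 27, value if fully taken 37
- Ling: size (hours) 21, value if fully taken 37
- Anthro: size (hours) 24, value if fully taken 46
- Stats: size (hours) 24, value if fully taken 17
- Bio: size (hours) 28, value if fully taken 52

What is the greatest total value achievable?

59

Sort by value density: Anthro 46/24≈1.92, Bio 52/28≈1.86, Ling 37/21≈1.76, CS 37/27≈1.37, Stats 17/24≈0.708.
Take all of Anthro (24 hours, value 46) → 7 hours left.
Fill the last 7 hours with part of Bio: 7/28 of it earns 13.
Total value = 59.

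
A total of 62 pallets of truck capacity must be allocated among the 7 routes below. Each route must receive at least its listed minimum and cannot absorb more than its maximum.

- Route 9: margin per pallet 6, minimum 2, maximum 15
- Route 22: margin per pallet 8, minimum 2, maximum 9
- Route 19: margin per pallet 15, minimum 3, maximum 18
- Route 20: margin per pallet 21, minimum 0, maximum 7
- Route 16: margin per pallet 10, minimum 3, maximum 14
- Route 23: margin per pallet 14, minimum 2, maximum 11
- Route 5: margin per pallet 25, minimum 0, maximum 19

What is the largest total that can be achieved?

1104

Meeting every minimum uses 2+2+3+0+3+2+0 = 12 pallets, leaving 50.
Highest margin per pallet first: Route 5 25 > Route 20 21 > Route 19 15 > Route 23 14 > Route 16 10 > Route 22 8 > Route 9 6.
Give Route 5 19 more to hit its cap of 19 → 31 left.
Give Route 20 7 more to hit its cap of 7 → 24 left.
Route 19: +15 to 18 (cap) → 9 left.
Give Route 23 9 more to hit its cap of 11 → 0 left.
Total = 6×2 + 8×2 + 15×18 + 21×7 + 10×3 + 14×11 + 25×19 = 1104.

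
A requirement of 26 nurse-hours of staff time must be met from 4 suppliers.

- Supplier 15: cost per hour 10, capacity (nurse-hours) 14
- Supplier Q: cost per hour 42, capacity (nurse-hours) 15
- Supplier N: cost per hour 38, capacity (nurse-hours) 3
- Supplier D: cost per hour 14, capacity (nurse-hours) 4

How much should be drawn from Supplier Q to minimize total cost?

Use suppliers in increasing cost order.
Supplier 15 at 10: take all 14 nurse-hours ; 12 still needed.
Take 4 from Supplier D at 14 ; need 8 more.
Supplier N at 38: take all 3 nurse-hours ; 5 still needed.
Supplier Q at 42: take 5 of its 15 ; requirement met.

5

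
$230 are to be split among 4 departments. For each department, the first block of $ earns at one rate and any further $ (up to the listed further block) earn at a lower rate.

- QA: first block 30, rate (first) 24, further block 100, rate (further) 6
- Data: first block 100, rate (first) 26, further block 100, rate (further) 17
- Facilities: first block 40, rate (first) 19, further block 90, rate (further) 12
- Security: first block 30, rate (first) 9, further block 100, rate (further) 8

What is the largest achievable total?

5100

Treat each block as its own option and order by rate: Data/first 26 > QA/first 24 > Facilities/first 19 > Data/second 17 > Facilities/second 12 > Security/first 9 > Security/second 8 > QA/second 6.
Data/first (26): +100 → 130 left.
Fill QA first block (30 at 24) → 100 left.
Facilities/first (19): +40 → 60 left.
60 remain; put them into Data second at 17.
Total = 26×100 + 24×30 + 19×40 + 17×60 = 5100.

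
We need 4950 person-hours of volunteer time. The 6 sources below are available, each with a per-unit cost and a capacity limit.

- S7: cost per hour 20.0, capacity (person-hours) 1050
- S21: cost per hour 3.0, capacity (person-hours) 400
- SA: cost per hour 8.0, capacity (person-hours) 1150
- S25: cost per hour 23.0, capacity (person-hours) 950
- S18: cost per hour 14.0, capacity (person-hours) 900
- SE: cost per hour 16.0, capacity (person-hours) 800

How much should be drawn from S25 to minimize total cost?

Use sources in increasing cost order.
S21 at 3.0: take all 400 person-hours — 4550 still needed.
Take 1150 from SA at 8.0 — need 3400 more.
Take 900 from S18 at 14.0 — need 2500 more.
Take 800 from SE at 16.0 — need 1700 more.
S7 at 20.0: take all 1050 person-hours — 650 still needed.
S25 (23.0): take the remaining 650 — done.

650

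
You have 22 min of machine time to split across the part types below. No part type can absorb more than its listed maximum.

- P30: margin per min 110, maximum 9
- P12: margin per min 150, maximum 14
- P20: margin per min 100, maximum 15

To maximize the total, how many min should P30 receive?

Order the part types by margin per min: P12 150 > P30 110 > P20 100.
Give P12 14 to hit its cap of 14 — 8 left.
P30: +8 (room for 9) → 8. Pool exhausted.

8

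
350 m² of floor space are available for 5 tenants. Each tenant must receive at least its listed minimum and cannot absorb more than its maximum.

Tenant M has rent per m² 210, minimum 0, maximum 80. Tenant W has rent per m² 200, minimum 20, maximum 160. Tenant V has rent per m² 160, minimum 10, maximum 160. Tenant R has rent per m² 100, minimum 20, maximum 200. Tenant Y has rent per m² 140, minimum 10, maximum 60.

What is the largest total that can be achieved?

Meeting every minimum uses 0+20+10+20+10 = 60 m², leaving 290.
Highest rent per m² first: Tenant M 210 > Tenant W 200 > Tenant V 160 > Tenant Y 140 > Tenant R 100.
Give Tenant M 80 more to hit its cap of 80 ; 210 left.
Give Tenant W 140 more to hit its cap of 160 ; 70 left.
Only 70 left; Tenant V takes them to reach 80.
Total = 210×80 + 200×160 + 160×80 + 100×20 + 140×10 = 65000.

65000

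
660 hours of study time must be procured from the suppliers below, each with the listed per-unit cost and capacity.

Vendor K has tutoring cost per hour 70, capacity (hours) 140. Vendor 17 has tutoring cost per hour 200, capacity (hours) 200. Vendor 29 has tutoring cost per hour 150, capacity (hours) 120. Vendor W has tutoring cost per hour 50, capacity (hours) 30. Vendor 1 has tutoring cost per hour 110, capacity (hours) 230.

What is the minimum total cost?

Use suppliers in increasing cost order.
Take 30 from Vendor W at 50 → need 630 more.
Vendor K (70): use full 140 → 490 hours to go.
Vendor 1 at 110: take all 230 hours → 260 still needed.
Vendor 29 at 150: take all 120 hours → 140 still needed.
Take 140 from Vendor 17 at 200 to finish.
Cost = 30×50 + 140×70 + 230×110 + 120×150 + 140×200 = 82600.

82600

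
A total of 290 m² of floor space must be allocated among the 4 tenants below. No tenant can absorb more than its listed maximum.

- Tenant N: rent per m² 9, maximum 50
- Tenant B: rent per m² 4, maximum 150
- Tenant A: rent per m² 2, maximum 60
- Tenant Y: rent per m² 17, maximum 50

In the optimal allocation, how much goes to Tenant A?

Rank by rent per m²: Tenant Y 17 > Tenant N 9 > Tenant B 4 > Tenant A 2.
Tenant Y: +50 to 50 (cap) — 240 left.
Tenant N takes 50 to reach its cap of 50 — 190 left.
Tenant B takes 150 to reach its cap of 150 — 40 left.
Only 40 left; Tenant A takes them to reach 40.

40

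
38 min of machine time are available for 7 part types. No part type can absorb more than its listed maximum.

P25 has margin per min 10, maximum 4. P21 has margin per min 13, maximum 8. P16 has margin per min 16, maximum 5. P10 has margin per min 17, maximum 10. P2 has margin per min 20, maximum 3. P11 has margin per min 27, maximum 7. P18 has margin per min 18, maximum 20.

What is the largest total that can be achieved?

745

Highest margin per min first: P11 27 > P2 20 > P18 18 > P10 17 > P16 16 > P21 13 > P25 10.
Give P11 7 to hit its cap of 7 — 31 left.
Give P2 3 to hit its cap of 3 — 28 left.
P18: +20 to 20 (cap) — 8 left.
P10 has room for 10 but only 8 remain, so it gets 8.
Total = 17×8 + 20×3 + 27×7 + 18×20 = 745.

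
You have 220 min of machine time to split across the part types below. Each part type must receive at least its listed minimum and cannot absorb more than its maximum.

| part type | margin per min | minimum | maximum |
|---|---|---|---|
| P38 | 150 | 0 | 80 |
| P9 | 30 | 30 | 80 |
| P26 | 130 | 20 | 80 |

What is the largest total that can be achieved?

24200

Meeting every minimum uses 0+30+20 = 50 min, leaving 170.
Order the part types by margin per min: P38 150 > P26 130 > P9 30.
P38: +80 to 80 (cap) — 90 left.
P26: +60 to 80 (cap) — 30 left.
Only 30 left; P9 takes them to reach 60.
Total = 150×80 + 30×60 + 130×80 = 24200.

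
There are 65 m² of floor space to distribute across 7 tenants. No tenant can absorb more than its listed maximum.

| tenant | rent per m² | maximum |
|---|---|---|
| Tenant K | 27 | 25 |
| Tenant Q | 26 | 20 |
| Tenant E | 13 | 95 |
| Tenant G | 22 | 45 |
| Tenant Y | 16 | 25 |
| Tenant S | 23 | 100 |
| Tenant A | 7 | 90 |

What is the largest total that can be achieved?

Rank by rent per m²: Tenant K 27 > Tenant Q 26 > Tenant S 23 > Tenant G 22 > Tenant Y 16 > Tenant E 13 > Tenant A 7.
Give Tenant K 25 to hit its cap of 25 → 40 left.
Tenant Q takes 20 to reach its cap of 20 → 20 left.
Tenant S has room for 100 but only 20 remain, so it gets 20.
Total = 27×25 + 26×20 + 23×20 = 1655.

1655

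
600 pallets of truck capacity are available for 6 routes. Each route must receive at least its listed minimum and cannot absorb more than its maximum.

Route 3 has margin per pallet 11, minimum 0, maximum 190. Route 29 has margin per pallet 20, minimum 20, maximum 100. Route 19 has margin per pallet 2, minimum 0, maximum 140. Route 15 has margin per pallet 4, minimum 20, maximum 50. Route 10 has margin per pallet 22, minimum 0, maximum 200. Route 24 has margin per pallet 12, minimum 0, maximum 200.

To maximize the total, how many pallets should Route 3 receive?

80

Meeting every minimum uses 0+20+0+20+0+0 = 40 pallets, leaving 560.
Rank by margin per pallet: Route 10 22 > Route 29 20 > Route 24 12 > Route 3 11 > Route 15 4 > Route 19 2.
Route 10 takes 200 more to reach its cap of 200 ; 360 left.
Route 29 takes 80 more to reach its cap of 100 ; 280 left.
Route 24: +200 to 200 (cap) ; 80 left.
Route 3: +80 (room for 190) → 80. Pool exhausted.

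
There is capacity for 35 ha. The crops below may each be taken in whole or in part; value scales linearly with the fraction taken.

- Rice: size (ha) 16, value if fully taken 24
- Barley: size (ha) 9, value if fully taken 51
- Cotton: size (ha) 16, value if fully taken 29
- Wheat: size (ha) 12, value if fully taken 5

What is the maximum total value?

Sort by value density: Barley 51/9≈5.67, Cotton 29/16≈1.81, Rice 24/16≈1.5, Wheat 5/12≈0.417.
All 9 ha of Barley fit (value 51) → 26 remain.
Cotton: take in full, 16 ha for value 29 → 10 left.
Fill the last 10 ha with part of Rice: 10/16 of it earns 15.
Total value = 95.

95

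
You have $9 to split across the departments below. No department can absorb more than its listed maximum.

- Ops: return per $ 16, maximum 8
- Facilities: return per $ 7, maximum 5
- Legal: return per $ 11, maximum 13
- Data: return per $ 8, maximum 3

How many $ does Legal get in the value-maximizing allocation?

Order the departments by return per $: Ops 16 > Legal 11 > Data 8 > Facilities 7.
Ops takes 8 to reach its cap of 8 — 1 left.
Only 1 left; Legal takes them to reach 1.

1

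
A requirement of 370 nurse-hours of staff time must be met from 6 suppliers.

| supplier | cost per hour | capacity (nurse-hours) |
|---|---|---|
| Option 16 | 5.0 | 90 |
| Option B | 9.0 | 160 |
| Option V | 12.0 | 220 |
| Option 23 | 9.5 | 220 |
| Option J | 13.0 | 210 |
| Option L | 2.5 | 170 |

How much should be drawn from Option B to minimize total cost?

Cheapest first:
Option L (2.5): use full 170 → 200 nurse-hours to go.
Take 90 from Option 16 at 5.0 → need 110 more.
Option B at 9.0: take 110 of its 160 → requirement met.
Option 23, Option V, Option J: unused.

110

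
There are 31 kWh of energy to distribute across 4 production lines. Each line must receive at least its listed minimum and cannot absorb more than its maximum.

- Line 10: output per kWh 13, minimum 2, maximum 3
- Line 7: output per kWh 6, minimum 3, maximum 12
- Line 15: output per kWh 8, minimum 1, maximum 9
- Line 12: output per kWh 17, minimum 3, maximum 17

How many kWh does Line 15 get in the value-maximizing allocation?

Meeting every minimum uses 2+3+1+3 = 9 kWh, leaving 22.
Rank by output per kWh: Line 12 17 > Line 10 13 > Line 15 8 > Line 7 6.
Line 12: +14 to 17 (cap) ; 8 left.
Line 10 takes 1 more to reach its cap of 3 ; 7 left.
Line 15: +7 (room for 8) → 8. Pool exhausted.

8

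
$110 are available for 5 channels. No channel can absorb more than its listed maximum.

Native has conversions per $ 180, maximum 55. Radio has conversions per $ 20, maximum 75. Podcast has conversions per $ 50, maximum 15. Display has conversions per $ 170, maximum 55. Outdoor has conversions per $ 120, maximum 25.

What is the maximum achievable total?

Rank by conversions per $: Native 180 > Display 170 > Outdoor 120 > Podcast 50 > Radio 20.
Native: +55 to 55 (cap) ; 55 left.
Display takes 55 to reach its cap of 55 ; 0 left.
Total = 180×55 + 170×55 = 19250.

19250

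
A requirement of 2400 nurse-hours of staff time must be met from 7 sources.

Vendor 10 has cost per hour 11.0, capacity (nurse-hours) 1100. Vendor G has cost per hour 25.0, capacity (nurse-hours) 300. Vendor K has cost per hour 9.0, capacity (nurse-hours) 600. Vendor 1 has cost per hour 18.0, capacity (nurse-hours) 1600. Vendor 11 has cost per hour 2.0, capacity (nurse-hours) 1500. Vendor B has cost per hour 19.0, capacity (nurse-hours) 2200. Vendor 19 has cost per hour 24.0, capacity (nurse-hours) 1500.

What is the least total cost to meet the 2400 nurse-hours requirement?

Use sources in increasing cost order.
Vendor 11 (2.0): use full 1500 — 900 nurse-hours to go.
Vendor K (9.0): use full 600 — 300 nurse-hours to go.
Vendor 10 at 11.0: take 300 of its 1100 — requirement met.
Vendor 1, Vendor B, Vendor 19, Vendor G: unused.
Cost = 1500×2.0 + 600×9.0 + 300×11.0 = 11700.

11700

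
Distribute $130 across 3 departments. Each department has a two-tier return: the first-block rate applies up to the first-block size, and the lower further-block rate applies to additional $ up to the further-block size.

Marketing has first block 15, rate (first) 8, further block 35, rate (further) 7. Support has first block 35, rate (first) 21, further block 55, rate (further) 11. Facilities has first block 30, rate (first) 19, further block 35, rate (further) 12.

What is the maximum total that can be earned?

2055

Order all 6 blocks by rate: Support/tier1 21 > Facilities/tier1 19 > Facilities/tier2 12 > Support/tier2 11 > Marketing/tier1 8 > Marketing/tier2 7.
Support tier1 at 21: fill all 35 — 95 left.
Fill Facilities tier1 block (30 at 19) — 65 left.
Facilities tier2 at 12: fill all 35 — 30 left.
Support tier2 at 11: only 30 left, fill 30.
Total = 21×35 + 19×30 + 12×35 + 11×30 = 2055.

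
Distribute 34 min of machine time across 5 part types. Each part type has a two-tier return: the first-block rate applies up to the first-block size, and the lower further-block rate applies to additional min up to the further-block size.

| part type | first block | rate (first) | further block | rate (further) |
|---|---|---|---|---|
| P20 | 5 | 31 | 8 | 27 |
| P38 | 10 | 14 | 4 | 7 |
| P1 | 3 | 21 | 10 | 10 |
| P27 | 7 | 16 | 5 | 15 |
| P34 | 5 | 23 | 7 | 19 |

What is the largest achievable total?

778

Order all 10 blocks by rate: P20/tier1 31 > P20/tier2 27 > P34/tier1 23 > P1/tier1 21 > P34/tier2 19 > P27/tier1 16 > P27/tier2 15 > P38/tier1 14 > P1/tier2 10 > P38/tier2 7.
P20 tier1 at 31: fill all 5 ; 29 left.
Fill P20 tier2 block (8 at 27) ; 21 left.
P34 tier1 at 23: fill all 5 ; 16 left.
P1 tier1 at 21: fill all 3 ; 13 left.
Fill P34 tier2 block (7 at 19) ; 6 left.
P27 tier1 at 16: only 6 left, fill 6.
Total = 31×5 + 27×8 + 23×5 + 21×3 + 19×7 + 16×6 = 778.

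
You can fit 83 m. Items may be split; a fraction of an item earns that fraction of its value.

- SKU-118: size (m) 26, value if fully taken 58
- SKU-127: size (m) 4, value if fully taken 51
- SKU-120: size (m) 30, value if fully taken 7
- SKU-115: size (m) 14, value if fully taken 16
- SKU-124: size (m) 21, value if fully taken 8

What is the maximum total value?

137.2

Best value per unit of size first: SKU-127 51/4≈12.8, SKU-118 58/26≈2.23, SKU-115 16/14≈1.14, SKU-124 8/21≈0.381, SKU-120 7/30≈0.233.
SKU-127: take in full, 4 m for value 51 → 79 left.
Take all of SKU-118 (26 m, value 58) → 53 m left.
SKU-115: take in full, 14 m for value 16 → 39 left.
SKU-124: take in full, 21 m for value 8 → 18 left.
18 m left: a 18/30 share of SKU-120 gives 7×18/30 = 4.2.
Total value = 137.2.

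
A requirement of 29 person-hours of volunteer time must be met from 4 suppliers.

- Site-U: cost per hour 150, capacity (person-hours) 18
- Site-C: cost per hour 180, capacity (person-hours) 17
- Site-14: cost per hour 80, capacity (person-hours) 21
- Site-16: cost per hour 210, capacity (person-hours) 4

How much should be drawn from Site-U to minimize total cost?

8

Use suppliers in increasing cost order.
Site-14 at 80: take all 21 person-hours — 8 still needed.
Site-U (150): take the remaining 8 — done.
Site-C, Site-16: unused.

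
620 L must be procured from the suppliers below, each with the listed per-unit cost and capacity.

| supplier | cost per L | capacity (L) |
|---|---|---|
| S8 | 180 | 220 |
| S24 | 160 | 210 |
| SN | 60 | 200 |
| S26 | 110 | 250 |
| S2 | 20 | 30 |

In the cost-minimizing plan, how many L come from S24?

140

Fill from the cheapest supplier first.
S2 at 20: take all 30 L — 590 still needed.
Take 200 from SN at 60 — need 390 more.
S26 (110): use full 250 — 140 L to go.
S24 (160): take the remaining 140 — done.
S8: unused.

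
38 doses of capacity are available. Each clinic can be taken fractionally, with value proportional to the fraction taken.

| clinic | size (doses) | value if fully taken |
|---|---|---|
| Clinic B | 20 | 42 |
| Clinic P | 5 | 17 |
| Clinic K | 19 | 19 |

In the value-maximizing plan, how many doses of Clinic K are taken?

Rank by value-to-size ratio: Clinic P 17/5≈3.4, Clinic B 42/20≈2.1, Clinic K 19/19≈1.
All 5 doses of Clinic P fit (value 17) → 33 remain.
All 20 doses of Clinic B fit (value 42) → 13 remain.
Only 13 doses remain; take 13/19 of Clinic K for value 19×13/19 = 13.

13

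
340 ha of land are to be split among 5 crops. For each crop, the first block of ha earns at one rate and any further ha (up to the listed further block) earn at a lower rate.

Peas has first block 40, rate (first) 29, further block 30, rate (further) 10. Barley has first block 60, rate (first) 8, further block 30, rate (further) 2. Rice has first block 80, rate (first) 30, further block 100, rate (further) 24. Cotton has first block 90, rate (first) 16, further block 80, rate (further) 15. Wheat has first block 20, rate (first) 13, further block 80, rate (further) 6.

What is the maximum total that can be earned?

Treat each block as its own option and order by rate: Rice/T1 30 > Peas/T1 29 > Rice/T2 24 > Cotton/T1 16 > Cotton/T2 15 > Wheat/T1 13 > Peas/T2 10 > Barley/T1 8 > Wheat/T2 6 > Barley/T2 2.
Rice/T1 (30): +80 → 260 left.
Peas/T1 (29): +40 → 220 left.
Rice/T2 (24): +100 → 120 left.
Fill Cotton T1 block (90 at 16) → 30 left.
Cotton/T2: +30 of 80 at 15; pool empty.
Total = 30×80 + 29×40 + 24×100 + 16×90 + 15×30 = 7850.

7850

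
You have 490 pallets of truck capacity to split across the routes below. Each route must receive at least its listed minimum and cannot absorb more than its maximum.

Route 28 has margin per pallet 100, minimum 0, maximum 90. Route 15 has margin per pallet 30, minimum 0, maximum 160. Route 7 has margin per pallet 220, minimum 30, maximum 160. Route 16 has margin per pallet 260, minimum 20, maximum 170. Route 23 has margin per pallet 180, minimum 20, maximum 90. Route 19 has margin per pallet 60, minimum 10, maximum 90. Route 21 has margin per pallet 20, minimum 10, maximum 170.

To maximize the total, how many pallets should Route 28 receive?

Meeting every minimum uses 0+0+30+20+20+10+10 = 90 pallets, leaving 400.
Order the routes by margin per pallet: Route 16 260 > Route 7 220 > Route 23 180 > Route 28 100 > Route 19 60 > Route 15 30 > Route 21 20.
Route 16: +150 to 170 (cap) → 250 left.
Route 7: +130 to 160 (cap) → 120 left.
Give Route 23 70 more to hit its cap of 90 → 50 left.
Only 50 left; Route 28 takes them to reach 50.

50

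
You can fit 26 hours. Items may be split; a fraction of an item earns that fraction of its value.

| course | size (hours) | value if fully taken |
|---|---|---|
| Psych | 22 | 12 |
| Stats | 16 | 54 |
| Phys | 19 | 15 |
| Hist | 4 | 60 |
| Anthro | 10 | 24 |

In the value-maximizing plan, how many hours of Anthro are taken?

6

Rank by value-to-size ratio: Hist 60/4≈15, Stats 54/16≈3.38, Anthro 24/10≈2.4, Phys 15/19≈0.789, Psych 12/22≈0.545.
Hist: take in full, 4 hours for value 60 → 22 left.
All 16 hours of Stats fit (value 54) → 6 remain.
Only 6 hours remain; take 6/10 of Anthro for value 24×6/10 = 14.4.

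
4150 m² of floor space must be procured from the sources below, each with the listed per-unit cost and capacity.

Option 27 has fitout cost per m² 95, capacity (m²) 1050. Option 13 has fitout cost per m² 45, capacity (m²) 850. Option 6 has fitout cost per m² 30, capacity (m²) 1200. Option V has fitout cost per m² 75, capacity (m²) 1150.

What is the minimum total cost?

250750

Cheapest first:
Take 1200 from Option 6 at 30 ; need 2950 more.
Take 850 from Option 13 at 45 ; need 2100 more.
Option V (75): use full 1150 ; 950 m² to go.
Take 950 from Option 27 at 95 to finish.
Cost = 1200×30 + 850×45 + 1150×75 + 950×95 = 250750.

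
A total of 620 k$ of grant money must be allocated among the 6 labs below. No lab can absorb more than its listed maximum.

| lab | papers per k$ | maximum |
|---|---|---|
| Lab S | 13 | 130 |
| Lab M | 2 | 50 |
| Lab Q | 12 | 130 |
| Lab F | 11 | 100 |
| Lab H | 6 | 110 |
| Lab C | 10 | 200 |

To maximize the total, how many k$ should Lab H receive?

Rank by papers per k$: Lab S 13 > Lab Q 12 > Lab F 11 > Lab C 10 > Lab H 6 > Lab M 2.
Lab S takes 130 to reach its cap of 130 ; 490 left.
Lab Q: +130 to 130 (cap) ; 360 left.
Lab F: +100 to 100 (cap) ; 260 left.
Give Lab C 200 to hit its cap of 200 ; 60 left.
Lab H has room for 110 but only 60 remain, so it gets 60.

60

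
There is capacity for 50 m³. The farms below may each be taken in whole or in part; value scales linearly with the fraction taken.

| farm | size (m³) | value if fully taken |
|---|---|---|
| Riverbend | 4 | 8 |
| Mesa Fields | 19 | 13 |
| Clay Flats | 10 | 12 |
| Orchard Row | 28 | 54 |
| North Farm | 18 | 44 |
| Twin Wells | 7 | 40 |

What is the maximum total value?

Sort by value density: Twin Wells 40/7≈5.71, North Farm 44/18≈2.44, Riverbend 8/4≈2, Orchard Row 54/28≈1.93, Clay Flats 12/10≈1.2, Mesa Fields 13/19≈0.684.
Twin Wells: take in full, 7 m³ for value 40 ; 43 left.
All 18 m³ of North Farm fit (value 44) ; 25 remain.
All 4 m³ of Riverbend fit (value 8) ; 21 remain.
Only 21 m³ remain; take 21/28 of Orchard Row for value 54×21/28 = 40.5.
Total value = 132.5.

132.5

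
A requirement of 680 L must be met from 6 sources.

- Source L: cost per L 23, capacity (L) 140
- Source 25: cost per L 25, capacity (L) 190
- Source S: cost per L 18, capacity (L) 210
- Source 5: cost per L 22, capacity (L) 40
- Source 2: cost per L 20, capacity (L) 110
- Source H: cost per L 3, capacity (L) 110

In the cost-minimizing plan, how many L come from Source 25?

70

Cheapest first:
Take 110 from Source H at 3 ; need 570 more.
Source S at 18: take all 210 L ; 360 still needed.
Take 110 from Source 2 at 20 ; need 250 more.
Take 40 from Source 5 at 22 ; need 210 more.
Source L at 23: take all 140 L ; 70 still needed.
Source 25 (25): take the remaining 70 ; done.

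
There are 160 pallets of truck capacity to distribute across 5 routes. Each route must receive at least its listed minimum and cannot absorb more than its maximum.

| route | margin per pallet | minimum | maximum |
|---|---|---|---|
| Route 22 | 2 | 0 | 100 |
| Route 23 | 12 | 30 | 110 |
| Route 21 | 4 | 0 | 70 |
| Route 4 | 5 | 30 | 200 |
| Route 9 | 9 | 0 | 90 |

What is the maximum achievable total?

Meeting every minimum uses 0+30+0+30+0 = 60 pallets, leaving 100.
Order the routes by margin per pallet: Route 23 12 > Route 9 9 > Route 4 5 > Route 21 4 > Route 22 2.
Give Route 23 80 more to hit its cap of 110 ; 20 left.
Route 9: +20 (room for 90) → 20. Pool exhausted.
Total = 12×110 + 5×30 + 9×20 = 1650.

1650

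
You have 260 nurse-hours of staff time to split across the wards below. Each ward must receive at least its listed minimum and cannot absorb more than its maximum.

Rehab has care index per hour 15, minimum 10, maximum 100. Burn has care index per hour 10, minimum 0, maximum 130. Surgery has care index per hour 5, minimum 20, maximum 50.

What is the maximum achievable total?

Meeting every minimum uses 10+0+20 = 30 nurse-hours, leaving 230.
Order the wards by care index per hour: Rehab 15 > Burn 10 > Surgery 5.
Give Rehab 90 more to hit its cap of 100 → 140 left.
Burn: +130 to 130 (cap) → 10 left.
Only 10 left; Surgery takes them to reach 30.
Total = 15×100 + 10×130 + 5×30 = 2950.

2950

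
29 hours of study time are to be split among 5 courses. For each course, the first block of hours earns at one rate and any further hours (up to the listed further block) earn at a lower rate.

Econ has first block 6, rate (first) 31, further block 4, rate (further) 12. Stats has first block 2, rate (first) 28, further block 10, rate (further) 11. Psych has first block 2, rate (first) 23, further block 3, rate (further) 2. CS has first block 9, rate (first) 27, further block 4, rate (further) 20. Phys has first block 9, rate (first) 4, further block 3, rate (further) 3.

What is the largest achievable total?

Rank every tier by rate: Econ/T1 31 > Stats/T1 28 > CS/T1 27 > Psych/T1 23 > CS/T2 20 > Econ/T2 12 > Stats/T2 11 > Phys/T1 4 > Phys/T2 3 > Psych/T2 2.
Fill Econ T1 block (6 at 31) ; 23 left.
Stats T1 at 28: fill all 2 ; 21 left.
CS T1 at 27: fill all 9 ; 12 left.
Psych T1 at 23: fill all 2 ; 10 left.
Fill CS T2 block (4 at 20) ; 6 left.
Econ T2 at 12: fill all 4 ; 2 left.
Stats T2 at 11: only 2 left, fill 2.
Total = 31×6 + 28×2 + 27×9 + 23×2 + 20×4 + 12×4 + 11×2 = 681.

681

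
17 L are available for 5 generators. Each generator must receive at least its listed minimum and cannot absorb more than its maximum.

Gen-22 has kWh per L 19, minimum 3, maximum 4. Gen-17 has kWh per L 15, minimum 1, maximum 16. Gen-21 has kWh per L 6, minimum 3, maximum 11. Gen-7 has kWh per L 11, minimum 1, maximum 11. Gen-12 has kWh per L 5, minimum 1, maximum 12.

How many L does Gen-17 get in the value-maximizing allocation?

Meeting every minimum uses 3+1+3+1+1 = 9 L, leaving 8.
Highest kWh per L first: Gen-22 19 > Gen-17 15 > Gen-7 11 > Gen-21 6 > Gen-12 5.
Give Gen-22 1 more to hit its cap of 4 ; 7 left.
Gen-17 has room for 15 more but only 7 remain, so it gets 8.

8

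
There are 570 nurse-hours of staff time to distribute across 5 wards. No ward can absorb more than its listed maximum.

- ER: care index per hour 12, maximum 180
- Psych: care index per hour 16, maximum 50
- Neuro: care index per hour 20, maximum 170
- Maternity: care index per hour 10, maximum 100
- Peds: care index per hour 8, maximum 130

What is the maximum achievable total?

Order the wards by care index per hour: Neuro 20 > Psych 16 > ER 12 > Maternity 10 > Peds 8.
Give Neuro 170 to hit its cap of 170 ; 400 left.
Psych takes 50 to reach its cap of 50 ; 350 left.
Give ER 180 to hit its cap of 180 ; 170 left.
Give Maternity 100 to hit its cap of 100 ; 70 left.
Peds: +70 (room for 130) → 70. Pool exhausted.
Total = 12×180 + 16×50 + 20×170 + 10×100 + 8×70 = 7920.

7920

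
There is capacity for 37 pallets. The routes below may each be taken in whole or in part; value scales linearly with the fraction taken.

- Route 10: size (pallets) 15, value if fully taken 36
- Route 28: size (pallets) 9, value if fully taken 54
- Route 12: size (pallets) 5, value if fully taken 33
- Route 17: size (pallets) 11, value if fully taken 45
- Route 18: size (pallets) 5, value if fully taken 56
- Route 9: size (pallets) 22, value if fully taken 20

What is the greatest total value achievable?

204.8

Rank by value-to-size ratio: Route 18 56/5≈11.2, Route 12 33/5≈6.6, Route 28 54/9≈6, Route 17 45/11≈4.09, Route 10 36/15≈2.4, Route 9 20/22≈0.909.
Route 18: take in full, 5 pallets for value 56 ; 32 left.
Route 12: take in full, 5 pallets for value 33 ; 27 left.
Route 28: take in full, 9 pallets for value 54 ; 18 left.
Route 17: take in full, 11 pallets for value 45 ; 7 left.
Fill the last 7 pallets with part of Route 10: 7/15 of it earns 16.8.
Total value = 204.8.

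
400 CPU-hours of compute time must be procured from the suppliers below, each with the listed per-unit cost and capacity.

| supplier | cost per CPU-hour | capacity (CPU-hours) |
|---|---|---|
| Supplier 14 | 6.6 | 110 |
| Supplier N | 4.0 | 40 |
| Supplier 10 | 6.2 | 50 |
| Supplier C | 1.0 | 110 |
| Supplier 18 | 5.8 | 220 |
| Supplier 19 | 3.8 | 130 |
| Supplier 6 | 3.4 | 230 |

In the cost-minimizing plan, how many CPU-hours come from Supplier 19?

60

Use suppliers in increasing cost order.
Supplier C (1.0): use full 110 — 290 CPU-hours to go.
Take 230 from Supplier 6 at 3.4 — need 60 more.
Supplier 19 (3.8): take the remaining 60 — done.
Supplier N, Supplier 18, Supplier 10, Supplier 14: unused.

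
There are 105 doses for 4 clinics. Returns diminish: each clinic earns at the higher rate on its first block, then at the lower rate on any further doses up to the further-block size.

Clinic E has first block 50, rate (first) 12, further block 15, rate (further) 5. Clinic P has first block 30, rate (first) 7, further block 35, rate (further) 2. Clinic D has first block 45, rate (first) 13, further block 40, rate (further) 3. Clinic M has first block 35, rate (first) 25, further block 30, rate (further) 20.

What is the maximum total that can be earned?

Rank every tier by rate: Clinic M/first 25 > Clinic M/second 20 > Clinic D/first 13 > Clinic E/first 12 > Clinic P/first 7 > Clinic E/second 5 > Clinic D/second 3 > Clinic P/second 2.
Clinic M/first (25): +35 — 70 left.
Fill Clinic M second block (30 at 20) — 40 left.
40 remain; put them into Clinic D first at 13.
Total = 25×35 + 20×30 + 13×40 = 1995.

1995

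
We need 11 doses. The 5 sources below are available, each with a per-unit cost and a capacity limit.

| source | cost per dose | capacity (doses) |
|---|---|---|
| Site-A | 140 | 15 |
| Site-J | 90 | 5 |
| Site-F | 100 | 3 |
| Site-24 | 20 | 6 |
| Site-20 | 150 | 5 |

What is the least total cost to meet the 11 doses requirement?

Use sources in increasing cost order.
Site-24 (20): use full 6 — 5 doses to go.
Site-J at 90: take all 5 doses — 0 still needed.
Site-F, Site-A, Site-20: unused.
Cost = 6×20 + 5×90 = 570.

570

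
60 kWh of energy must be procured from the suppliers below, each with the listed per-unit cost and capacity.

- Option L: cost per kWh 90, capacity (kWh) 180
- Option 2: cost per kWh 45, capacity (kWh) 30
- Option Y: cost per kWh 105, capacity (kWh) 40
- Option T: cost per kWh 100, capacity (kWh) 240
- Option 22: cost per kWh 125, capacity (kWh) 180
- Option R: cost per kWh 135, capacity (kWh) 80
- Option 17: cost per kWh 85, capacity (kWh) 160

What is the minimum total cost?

3900

Use suppliers in increasing cost order.
Option 2 (45): use full 30 → 30 kWh to go.
Take 30 from Option 17 at 85 to finish.
Option L, Option T, Option Y, Option 22, Option R: unused.
Cost = 30×45 + 30×85 = 3900.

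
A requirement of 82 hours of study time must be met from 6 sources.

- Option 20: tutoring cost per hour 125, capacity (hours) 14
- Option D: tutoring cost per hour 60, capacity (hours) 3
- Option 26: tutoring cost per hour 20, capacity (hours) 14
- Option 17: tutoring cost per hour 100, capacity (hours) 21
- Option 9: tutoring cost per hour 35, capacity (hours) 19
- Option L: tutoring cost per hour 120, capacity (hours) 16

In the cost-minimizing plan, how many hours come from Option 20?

9

Use sources in increasing cost order.
Option 26 at 20: take all 14 hours ; 68 still needed.
Option 9 at 35: take all 19 hours ; 49 still needed.
Take 3 from Option D at 60 ; need 46 more.
Option 17 at 100: take all 21 hours ; 25 still needed.
Take 16 from Option L at 120 ; need 9 more.
Option 20 at 125: take 9 of its 14 ; requirement met.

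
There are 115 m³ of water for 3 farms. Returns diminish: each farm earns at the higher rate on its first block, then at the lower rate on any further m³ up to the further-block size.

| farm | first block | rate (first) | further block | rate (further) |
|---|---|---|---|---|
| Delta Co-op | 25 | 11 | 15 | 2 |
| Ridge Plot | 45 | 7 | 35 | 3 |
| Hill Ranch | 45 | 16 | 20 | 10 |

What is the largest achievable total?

Order all 6 blocks by rate: Hill Ranch/T1 16 > Delta Co-op/T1 11 > Hill Ranch/T2 10 > Ridge Plot/T1 7 > Ridge Plot/T2 3 > Delta Co-op/T2 2.
Fill Hill Ranch T1 block (45 at 16) → 70 left.
Fill Delta Co-op T1 block (25 at 11) → 45 left.
Hill Ranch T2 at 10: fill all 20 → 25 left.
Ridge Plot/T1: +25 of 45 at 7; pool empty.
Total = 16×45 + 11×25 + 10×20 + 7×25 = 1370.

1370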